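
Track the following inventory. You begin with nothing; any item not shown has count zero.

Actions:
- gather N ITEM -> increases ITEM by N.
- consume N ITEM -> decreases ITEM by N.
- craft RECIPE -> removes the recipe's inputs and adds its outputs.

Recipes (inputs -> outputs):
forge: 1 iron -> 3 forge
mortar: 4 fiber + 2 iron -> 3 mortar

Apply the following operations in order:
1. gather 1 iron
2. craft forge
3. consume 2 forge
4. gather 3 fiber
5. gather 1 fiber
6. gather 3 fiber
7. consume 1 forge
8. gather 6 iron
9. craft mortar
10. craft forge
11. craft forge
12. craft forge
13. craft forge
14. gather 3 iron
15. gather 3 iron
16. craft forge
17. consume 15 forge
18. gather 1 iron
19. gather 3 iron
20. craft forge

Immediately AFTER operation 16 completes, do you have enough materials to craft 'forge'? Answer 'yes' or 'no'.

After 1 (gather 1 iron): iron=1
After 2 (craft forge): forge=3
After 3 (consume 2 forge): forge=1
After 4 (gather 3 fiber): fiber=3 forge=1
After 5 (gather 1 fiber): fiber=4 forge=1
After 6 (gather 3 fiber): fiber=7 forge=1
After 7 (consume 1 forge): fiber=7
After 8 (gather 6 iron): fiber=7 iron=6
After 9 (craft mortar): fiber=3 iron=4 mortar=3
After 10 (craft forge): fiber=3 forge=3 iron=3 mortar=3
After 11 (craft forge): fiber=3 forge=6 iron=2 mortar=3
After 12 (craft forge): fiber=3 forge=9 iron=1 mortar=3
After 13 (craft forge): fiber=3 forge=12 mortar=3
After 14 (gather 3 iron): fiber=3 forge=12 iron=3 mortar=3
After 15 (gather 3 iron): fiber=3 forge=12 iron=6 mortar=3
After 16 (craft forge): fiber=3 forge=15 iron=5 mortar=3

Answer: yes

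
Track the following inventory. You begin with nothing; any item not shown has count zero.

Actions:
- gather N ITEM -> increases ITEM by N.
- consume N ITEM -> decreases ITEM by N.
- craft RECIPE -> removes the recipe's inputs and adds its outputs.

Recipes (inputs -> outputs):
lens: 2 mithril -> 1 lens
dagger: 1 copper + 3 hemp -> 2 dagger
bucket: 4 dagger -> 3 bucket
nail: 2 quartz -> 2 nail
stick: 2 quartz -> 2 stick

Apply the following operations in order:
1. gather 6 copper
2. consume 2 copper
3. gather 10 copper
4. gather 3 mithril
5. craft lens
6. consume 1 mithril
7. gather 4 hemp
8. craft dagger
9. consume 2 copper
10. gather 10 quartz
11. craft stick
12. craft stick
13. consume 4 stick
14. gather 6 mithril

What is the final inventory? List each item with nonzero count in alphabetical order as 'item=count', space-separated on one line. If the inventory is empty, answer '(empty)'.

Answer: copper=11 dagger=2 hemp=1 lens=1 mithril=6 quartz=6

Derivation:
After 1 (gather 6 copper): copper=6
After 2 (consume 2 copper): copper=4
After 3 (gather 10 copper): copper=14
After 4 (gather 3 mithril): copper=14 mithril=3
After 5 (craft lens): copper=14 lens=1 mithril=1
After 6 (consume 1 mithril): copper=14 lens=1
After 7 (gather 4 hemp): copper=14 hemp=4 lens=1
After 8 (craft dagger): copper=13 dagger=2 hemp=1 lens=1
After 9 (consume 2 copper): copper=11 dagger=2 hemp=1 lens=1
After 10 (gather 10 quartz): copper=11 dagger=2 hemp=1 lens=1 quartz=10
After 11 (craft stick): copper=11 dagger=2 hemp=1 lens=1 quartz=8 stick=2
After 12 (craft stick): copper=11 dagger=2 hemp=1 lens=1 quartz=6 stick=4
After 13 (consume 4 stick): copper=11 dagger=2 hemp=1 lens=1 quartz=6
After 14 (gather 6 mithril): copper=11 dagger=2 hemp=1 lens=1 mithril=6 quartz=6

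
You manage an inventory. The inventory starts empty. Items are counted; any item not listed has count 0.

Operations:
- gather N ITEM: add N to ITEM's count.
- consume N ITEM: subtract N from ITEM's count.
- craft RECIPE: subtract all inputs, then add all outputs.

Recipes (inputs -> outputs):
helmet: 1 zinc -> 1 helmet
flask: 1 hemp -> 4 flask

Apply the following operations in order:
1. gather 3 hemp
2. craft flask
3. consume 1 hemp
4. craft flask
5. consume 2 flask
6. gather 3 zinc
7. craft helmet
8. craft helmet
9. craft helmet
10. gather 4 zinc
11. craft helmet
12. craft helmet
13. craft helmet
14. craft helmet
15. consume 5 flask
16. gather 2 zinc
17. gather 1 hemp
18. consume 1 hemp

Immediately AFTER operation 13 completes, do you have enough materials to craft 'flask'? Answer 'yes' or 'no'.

Answer: no

Derivation:
After 1 (gather 3 hemp): hemp=3
After 2 (craft flask): flask=4 hemp=2
After 3 (consume 1 hemp): flask=4 hemp=1
After 4 (craft flask): flask=8
After 5 (consume 2 flask): flask=6
After 6 (gather 3 zinc): flask=6 zinc=3
After 7 (craft helmet): flask=6 helmet=1 zinc=2
After 8 (craft helmet): flask=6 helmet=2 zinc=1
After 9 (craft helmet): flask=6 helmet=3
After 10 (gather 4 zinc): flask=6 helmet=3 zinc=4
After 11 (craft helmet): flask=6 helmet=4 zinc=3
After 12 (craft helmet): flask=6 helmet=5 zinc=2
After 13 (craft helmet): flask=6 helmet=6 zinc=1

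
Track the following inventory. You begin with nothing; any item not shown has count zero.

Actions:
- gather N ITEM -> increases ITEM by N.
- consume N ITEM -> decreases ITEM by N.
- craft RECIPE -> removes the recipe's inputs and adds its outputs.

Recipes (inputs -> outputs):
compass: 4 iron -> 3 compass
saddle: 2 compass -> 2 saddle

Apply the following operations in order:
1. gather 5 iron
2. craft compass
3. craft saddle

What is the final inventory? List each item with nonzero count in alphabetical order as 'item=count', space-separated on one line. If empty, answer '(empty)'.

Answer: compass=1 iron=1 saddle=2

Derivation:
After 1 (gather 5 iron): iron=5
After 2 (craft compass): compass=3 iron=1
After 3 (craft saddle): compass=1 iron=1 saddle=2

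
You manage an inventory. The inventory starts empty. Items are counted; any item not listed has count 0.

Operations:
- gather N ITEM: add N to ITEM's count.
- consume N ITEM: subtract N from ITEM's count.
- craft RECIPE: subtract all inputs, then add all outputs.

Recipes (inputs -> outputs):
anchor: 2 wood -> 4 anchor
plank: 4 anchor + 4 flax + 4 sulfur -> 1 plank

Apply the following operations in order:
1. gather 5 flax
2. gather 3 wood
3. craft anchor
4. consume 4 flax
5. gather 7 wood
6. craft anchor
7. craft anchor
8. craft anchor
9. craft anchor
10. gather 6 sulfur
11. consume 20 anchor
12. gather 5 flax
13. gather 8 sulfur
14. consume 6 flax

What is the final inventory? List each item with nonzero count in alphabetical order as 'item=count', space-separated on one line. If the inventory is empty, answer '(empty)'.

After 1 (gather 5 flax): flax=5
After 2 (gather 3 wood): flax=5 wood=3
After 3 (craft anchor): anchor=4 flax=5 wood=1
After 4 (consume 4 flax): anchor=4 flax=1 wood=1
After 5 (gather 7 wood): anchor=4 flax=1 wood=8
After 6 (craft anchor): anchor=8 flax=1 wood=6
After 7 (craft anchor): anchor=12 flax=1 wood=4
After 8 (craft anchor): anchor=16 flax=1 wood=2
After 9 (craft anchor): anchor=20 flax=1
After 10 (gather 6 sulfur): anchor=20 flax=1 sulfur=6
After 11 (consume 20 anchor): flax=1 sulfur=6
After 12 (gather 5 flax): flax=6 sulfur=6
After 13 (gather 8 sulfur): flax=6 sulfur=14
After 14 (consume 6 flax): sulfur=14

Answer: sulfur=14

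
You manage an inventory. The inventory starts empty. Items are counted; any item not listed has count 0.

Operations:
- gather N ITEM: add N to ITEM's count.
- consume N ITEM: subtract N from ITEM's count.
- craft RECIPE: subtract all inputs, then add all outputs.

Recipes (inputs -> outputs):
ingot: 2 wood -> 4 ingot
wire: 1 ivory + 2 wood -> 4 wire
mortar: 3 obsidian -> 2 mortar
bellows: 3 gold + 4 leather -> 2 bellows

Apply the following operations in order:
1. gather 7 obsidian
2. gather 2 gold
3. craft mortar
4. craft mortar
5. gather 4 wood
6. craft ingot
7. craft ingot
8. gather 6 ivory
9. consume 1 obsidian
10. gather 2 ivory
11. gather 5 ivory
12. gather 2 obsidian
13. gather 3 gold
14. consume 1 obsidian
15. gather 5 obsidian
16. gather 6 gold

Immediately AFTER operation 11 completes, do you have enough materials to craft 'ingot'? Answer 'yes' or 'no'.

Answer: no

Derivation:
After 1 (gather 7 obsidian): obsidian=7
After 2 (gather 2 gold): gold=2 obsidian=7
After 3 (craft mortar): gold=2 mortar=2 obsidian=4
After 4 (craft mortar): gold=2 mortar=4 obsidian=1
After 5 (gather 4 wood): gold=2 mortar=4 obsidian=1 wood=4
After 6 (craft ingot): gold=2 ingot=4 mortar=4 obsidian=1 wood=2
After 7 (craft ingot): gold=2 ingot=8 mortar=4 obsidian=1
After 8 (gather 6 ivory): gold=2 ingot=8 ivory=6 mortar=4 obsidian=1
After 9 (consume 1 obsidian): gold=2 ingot=8 ivory=6 mortar=4
After 10 (gather 2 ivory): gold=2 ingot=8 ivory=8 mortar=4
After 11 (gather 5 ivory): gold=2 ingot=8 ivory=13 mortar=4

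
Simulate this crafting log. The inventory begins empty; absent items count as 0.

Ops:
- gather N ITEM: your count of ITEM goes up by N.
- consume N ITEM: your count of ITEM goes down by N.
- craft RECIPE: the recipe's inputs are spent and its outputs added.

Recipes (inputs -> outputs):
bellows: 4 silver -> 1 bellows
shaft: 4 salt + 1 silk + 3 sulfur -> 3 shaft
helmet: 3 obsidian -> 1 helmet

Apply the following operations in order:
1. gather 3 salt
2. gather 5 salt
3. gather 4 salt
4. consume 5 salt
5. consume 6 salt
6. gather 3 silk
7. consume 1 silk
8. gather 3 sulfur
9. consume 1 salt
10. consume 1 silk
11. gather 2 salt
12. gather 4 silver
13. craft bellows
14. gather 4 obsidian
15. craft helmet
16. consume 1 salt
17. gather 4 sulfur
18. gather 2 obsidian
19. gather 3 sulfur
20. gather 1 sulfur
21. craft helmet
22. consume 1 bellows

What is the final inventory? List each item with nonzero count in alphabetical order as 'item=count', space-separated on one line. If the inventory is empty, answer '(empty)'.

After 1 (gather 3 salt): salt=3
After 2 (gather 5 salt): salt=8
After 3 (gather 4 salt): salt=12
After 4 (consume 5 salt): salt=7
After 5 (consume 6 salt): salt=1
After 6 (gather 3 silk): salt=1 silk=3
After 7 (consume 1 silk): salt=1 silk=2
After 8 (gather 3 sulfur): salt=1 silk=2 sulfur=3
After 9 (consume 1 salt): silk=2 sulfur=3
After 10 (consume 1 silk): silk=1 sulfur=3
After 11 (gather 2 salt): salt=2 silk=1 sulfur=3
After 12 (gather 4 silver): salt=2 silk=1 silver=4 sulfur=3
After 13 (craft bellows): bellows=1 salt=2 silk=1 sulfur=3
After 14 (gather 4 obsidian): bellows=1 obsidian=4 salt=2 silk=1 sulfur=3
After 15 (craft helmet): bellows=1 helmet=1 obsidian=1 salt=2 silk=1 sulfur=3
After 16 (consume 1 salt): bellows=1 helmet=1 obsidian=1 salt=1 silk=1 sulfur=3
After 17 (gather 4 sulfur): bellows=1 helmet=1 obsidian=1 salt=1 silk=1 sulfur=7
After 18 (gather 2 obsidian): bellows=1 helmet=1 obsidian=3 salt=1 silk=1 sulfur=7
After 19 (gather 3 sulfur): bellows=1 helmet=1 obsidian=3 salt=1 silk=1 sulfur=10
After 20 (gather 1 sulfur): bellows=1 helmet=1 obsidian=3 salt=1 silk=1 sulfur=11
After 21 (craft helmet): bellows=1 helmet=2 salt=1 silk=1 sulfur=11
After 22 (consume 1 bellows): helmet=2 salt=1 silk=1 sulfur=11

Answer: helmet=2 salt=1 silk=1 sulfur=11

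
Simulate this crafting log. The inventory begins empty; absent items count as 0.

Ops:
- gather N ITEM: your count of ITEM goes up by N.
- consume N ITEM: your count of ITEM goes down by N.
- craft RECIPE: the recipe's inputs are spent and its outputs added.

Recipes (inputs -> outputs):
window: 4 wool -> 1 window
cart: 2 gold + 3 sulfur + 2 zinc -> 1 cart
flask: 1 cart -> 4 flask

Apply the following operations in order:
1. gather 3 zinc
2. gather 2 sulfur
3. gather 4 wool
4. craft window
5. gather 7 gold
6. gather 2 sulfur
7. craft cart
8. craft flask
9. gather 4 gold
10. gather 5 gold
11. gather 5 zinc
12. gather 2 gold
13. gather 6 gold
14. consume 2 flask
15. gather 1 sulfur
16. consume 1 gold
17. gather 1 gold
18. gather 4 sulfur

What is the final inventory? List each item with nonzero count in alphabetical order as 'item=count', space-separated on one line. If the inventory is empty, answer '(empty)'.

Answer: flask=2 gold=22 sulfur=6 window=1 zinc=6

Derivation:
After 1 (gather 3 zinc): zinc=3
After 2 (gather 2 sulfur): sulfur=2 zinc=3
After 3 (gather 4 wool): sulfur=2 wool=4 zinc=3
After 4 (craft window): sulfur=2 window=1 zinc=3
After 5 (gather 7 gold): gold=7 sulfur=2 window=1 zinc=3
After 6 (gather 2 sulfur): gold=7 sulfur=4 window=1 zinc=3
After 7 (craft cart): cart=1 gold=5 sulfur=1 window=1 zinc=1
After 8 (craft flask): flask=4 gold=5 sulfur=1 window=1 zinc=1
After 9 (gather 4 gold): flask=4 gold=9 sulfur=1 window=1 zinc=1
After 10 (gather 5 gold): flask=4 gold=14 sulfur=1 window=1 zinc=1
After 11 (gather 5 zinc): flask=4 gold=14 sulfur=1 window=1 zinc=6
After 12 (gather 2 gold): flask=4 gold=16 sulfur=1 window=1 zinc=6
After 13 (gather 6 gold): flask=4 gold=22 sulfur=1 window=1 zinc=6
After 14 (consume 2 flask): flask=2 gold=22 sulfur=1 window=1 zinc=6
After 15 (gather 1 sulfur): flask=2 gold=22 sulfur=2 window=1 zinc=6
After 16 (consume 1 gold): flask=2 gold=21 sulfur=2 window=1 zinc=6
After 17 (gather 1 gold): flask=2 gold=22 sulfur=2 window=1 zinc=6
After 18 (gather 4 sulfur): flask=2 gold=22 sulfur=6 window=1 zinc=6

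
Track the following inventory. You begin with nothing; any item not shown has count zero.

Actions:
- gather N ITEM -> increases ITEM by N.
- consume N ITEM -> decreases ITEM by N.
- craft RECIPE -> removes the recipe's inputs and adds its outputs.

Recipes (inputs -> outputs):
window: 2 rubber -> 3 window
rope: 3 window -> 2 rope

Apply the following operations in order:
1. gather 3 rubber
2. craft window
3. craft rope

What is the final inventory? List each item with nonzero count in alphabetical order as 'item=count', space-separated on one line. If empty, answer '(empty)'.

Answer: rope=2 rubber=1

Derivation:
After 1 (gather 3 rubber): rubber=3
After 2 (craft window): rubber=1 window=3
After 3 (craft rope): rope=2 rubber=1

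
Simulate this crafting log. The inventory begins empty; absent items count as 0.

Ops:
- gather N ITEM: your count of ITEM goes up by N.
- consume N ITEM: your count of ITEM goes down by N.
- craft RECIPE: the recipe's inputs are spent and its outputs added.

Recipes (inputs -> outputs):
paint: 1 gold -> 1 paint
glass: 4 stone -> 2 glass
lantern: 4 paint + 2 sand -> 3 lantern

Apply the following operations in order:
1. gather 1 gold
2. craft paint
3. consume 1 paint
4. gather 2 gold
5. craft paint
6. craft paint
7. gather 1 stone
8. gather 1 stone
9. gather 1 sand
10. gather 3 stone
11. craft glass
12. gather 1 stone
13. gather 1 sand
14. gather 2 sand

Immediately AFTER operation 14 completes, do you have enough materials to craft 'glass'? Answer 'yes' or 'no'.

Answer: no

Derivation:
After 1 (gather 1 gold): gold=1
After 2 (craft paint): paint=1
After 3 (consume 1 paint): (empty)
After 4 (gather 2 gold): gold=2
After 5 (craft paint): gold=1 paint=1
After 6 (craft paint): paint=2
After 7 (gather 1 stone): paint=2 stone=1
After 8 (gather 1 stone): paint=2 stone=2
After 9 (gather 1 sand): paint=2 sand=1 stone=2
After 10 (gather 3 stone): paint=2 sand=1 stone=5
After 11 (craft glass): glass=2 paint=2 sand=1 stone=1
After 12 (gather 1 stone): glass=2 paint=2 sand=1 stone=2
After 13 (gather 1 sand): glass=2 paint=2 sand=2 stone=2
After 14 (gather 2 sand): glass=2 paint=2 sand=4 stone=2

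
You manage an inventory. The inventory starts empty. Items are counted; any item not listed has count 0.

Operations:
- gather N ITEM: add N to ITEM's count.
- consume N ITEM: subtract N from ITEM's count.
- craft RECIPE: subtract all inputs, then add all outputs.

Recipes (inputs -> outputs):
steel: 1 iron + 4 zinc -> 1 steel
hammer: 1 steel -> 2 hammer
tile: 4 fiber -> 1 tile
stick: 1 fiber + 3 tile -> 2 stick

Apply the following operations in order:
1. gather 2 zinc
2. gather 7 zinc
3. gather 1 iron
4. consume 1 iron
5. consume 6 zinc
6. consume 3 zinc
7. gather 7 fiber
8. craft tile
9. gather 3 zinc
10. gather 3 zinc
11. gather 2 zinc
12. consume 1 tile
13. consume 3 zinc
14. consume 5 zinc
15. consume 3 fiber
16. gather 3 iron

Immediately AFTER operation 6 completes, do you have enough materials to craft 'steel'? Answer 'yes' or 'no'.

After 1 (gather 2 zinc): zinc=2
After 2 (gather 7 zinc): zinc=9
After 3 (gather 1 iron): iron=1 zinc=9
After 4 (consume 1 iron): zinc=9
After 5 (consume 6 zinc): zinc=3
After 6 (consume 3 zinc): (empty)

Answer: no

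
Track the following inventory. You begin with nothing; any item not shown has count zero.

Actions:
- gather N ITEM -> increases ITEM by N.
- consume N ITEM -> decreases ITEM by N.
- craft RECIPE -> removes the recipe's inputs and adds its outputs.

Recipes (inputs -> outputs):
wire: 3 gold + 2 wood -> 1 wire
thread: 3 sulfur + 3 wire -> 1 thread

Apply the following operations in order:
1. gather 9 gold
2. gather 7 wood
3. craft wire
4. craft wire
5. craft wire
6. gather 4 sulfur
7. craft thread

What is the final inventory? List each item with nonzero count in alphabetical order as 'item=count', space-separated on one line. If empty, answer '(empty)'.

Answer: sulfur=1 thread=1 wood=1

Derivation:
After 1 (gather 9 gold): gold=9
After 2 (gather 7 wood): gold=9 wood=7
After 3 (craft wire): gold=6 wire=1 wood=5
After 4 (craft wire): gold=3 wire=2 wood=3
After 5 (craft wire): wire=3 wood=1
After 6 (gather 4 sulfur): sulfur=4 wire=3 wood=1
After 7 (craft thread): sulfur=1 thread=1 wood=1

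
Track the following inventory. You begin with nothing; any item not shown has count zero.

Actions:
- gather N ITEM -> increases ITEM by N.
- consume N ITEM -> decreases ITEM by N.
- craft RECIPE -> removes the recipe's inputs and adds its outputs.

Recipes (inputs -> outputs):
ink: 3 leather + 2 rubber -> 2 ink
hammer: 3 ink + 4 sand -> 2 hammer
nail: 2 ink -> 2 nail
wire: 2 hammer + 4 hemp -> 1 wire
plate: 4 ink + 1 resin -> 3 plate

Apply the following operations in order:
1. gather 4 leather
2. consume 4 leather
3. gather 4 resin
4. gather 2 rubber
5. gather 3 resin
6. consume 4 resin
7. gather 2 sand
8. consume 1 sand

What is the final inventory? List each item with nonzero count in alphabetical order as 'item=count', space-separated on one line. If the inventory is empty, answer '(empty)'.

Answer: resin=3 rubber=2 sand=1

Derivation:
After 1 (gather 4 leather): leather=4
After 2 (consume 4 leather): (empty)
After 3 (gather 4 resin): resin=4
After 4 (gather 2 rubber): resin=4 rubber=2
After 5 (gather 3 resin): resin=7 rubber=2
After 6 (consume 4 resin): resin=3 rubber=2
After 7 (gather 2 sand): resin=3 rubber=2 sand=2
After 8 (consume 1 sand): resin=3 rubber=2 sand=1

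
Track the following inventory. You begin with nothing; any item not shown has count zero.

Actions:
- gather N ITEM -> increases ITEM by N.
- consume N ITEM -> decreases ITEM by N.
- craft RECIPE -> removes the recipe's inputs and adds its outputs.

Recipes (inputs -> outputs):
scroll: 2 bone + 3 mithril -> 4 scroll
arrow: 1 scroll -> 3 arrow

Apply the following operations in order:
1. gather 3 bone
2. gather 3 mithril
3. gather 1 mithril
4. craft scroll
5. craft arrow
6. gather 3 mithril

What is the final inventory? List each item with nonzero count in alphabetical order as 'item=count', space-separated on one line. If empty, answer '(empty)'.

Answer: arrow=3 bone=1 mithril=4 scroll=3

Derivation:
After 1 (gather 3 bone): bone=3
After 2 (gather 3 mithril): bone=3 mithril=3
After 3 (gather 1 mithril): bone=3 mithril=4
After 4 (craft scroll): bone=1 mithril=1 scroll=4
After 5 (craft arrow): arrow=3 bone=1 mithril=1 scroll=3
After 6 (gather 3 mithril): arrow=3 bone=1 mithril=4 scroll=3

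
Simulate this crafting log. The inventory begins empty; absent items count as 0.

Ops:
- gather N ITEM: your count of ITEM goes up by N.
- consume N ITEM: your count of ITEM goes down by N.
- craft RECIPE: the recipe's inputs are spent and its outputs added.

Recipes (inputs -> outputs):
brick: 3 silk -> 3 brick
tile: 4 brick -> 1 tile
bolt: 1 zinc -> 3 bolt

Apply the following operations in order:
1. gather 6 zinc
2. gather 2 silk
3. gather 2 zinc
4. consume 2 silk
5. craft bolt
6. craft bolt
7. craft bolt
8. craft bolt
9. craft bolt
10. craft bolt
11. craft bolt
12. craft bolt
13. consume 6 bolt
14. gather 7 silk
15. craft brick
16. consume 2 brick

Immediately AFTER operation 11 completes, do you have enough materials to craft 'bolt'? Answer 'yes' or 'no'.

After 1 (gather 6 zinc): zinc=6
After 2 (gather 2 silk): silk=2 zinc=6
After 3 (gather 2 zinc): silk=2 zinc=8
After 4 (consume 2 silk): zinc=8
After 5 (craft bolt): bolt=3 zinc=7
After 6 (craft bolt): bolt=6 zinc=6
After 7 (craft bolt): bolt=9 zinc=5
After 8 (craft bolt): bolt=12 zinc=4
After 9 (craft bolt): bolt=15 zinc=3
After 10 (craft bolt): bolt=18 zinc=2
After 11 (craft bolt): bolt=21 zinc=1

Answer: yes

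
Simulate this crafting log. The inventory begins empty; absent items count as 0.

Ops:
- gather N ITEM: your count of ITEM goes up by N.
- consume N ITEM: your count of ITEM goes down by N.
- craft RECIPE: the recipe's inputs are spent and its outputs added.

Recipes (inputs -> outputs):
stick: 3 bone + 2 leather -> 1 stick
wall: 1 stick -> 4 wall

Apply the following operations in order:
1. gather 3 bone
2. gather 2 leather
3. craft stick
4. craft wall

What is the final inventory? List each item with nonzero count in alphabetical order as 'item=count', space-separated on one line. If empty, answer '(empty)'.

After 1 (gather 3 bone): bone=3
After 2 (gather 2 leather): bone=3 leather=2
After 3 (craft stick): stick=1
After 4 (craft wall): wall=4

Answer: wall=4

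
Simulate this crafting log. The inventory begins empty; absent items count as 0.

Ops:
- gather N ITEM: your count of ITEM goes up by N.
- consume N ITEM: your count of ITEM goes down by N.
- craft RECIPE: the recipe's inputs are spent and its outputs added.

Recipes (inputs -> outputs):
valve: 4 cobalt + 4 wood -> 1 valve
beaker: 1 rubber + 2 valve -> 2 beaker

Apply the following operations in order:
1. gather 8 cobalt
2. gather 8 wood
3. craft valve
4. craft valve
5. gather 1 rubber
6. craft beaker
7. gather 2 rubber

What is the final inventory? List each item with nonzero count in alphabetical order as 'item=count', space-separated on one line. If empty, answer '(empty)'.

Answer: beaker=2 rubber=2

Derivation:
After 1 (gather 8 cobalt): cobalt=8
After 2 (gather 8 wood): cobalt=8 wood=8
After 3 (craft valve): cobalt=4 valve=1 wood=4
After 4 (craft valve): valve=2
After 5 (gather 1 rubber): rubber=1 valve=2
After 6 (craft beaker): beaker=2
After 7 (gather 2 rubber): beaker=2 rubber=2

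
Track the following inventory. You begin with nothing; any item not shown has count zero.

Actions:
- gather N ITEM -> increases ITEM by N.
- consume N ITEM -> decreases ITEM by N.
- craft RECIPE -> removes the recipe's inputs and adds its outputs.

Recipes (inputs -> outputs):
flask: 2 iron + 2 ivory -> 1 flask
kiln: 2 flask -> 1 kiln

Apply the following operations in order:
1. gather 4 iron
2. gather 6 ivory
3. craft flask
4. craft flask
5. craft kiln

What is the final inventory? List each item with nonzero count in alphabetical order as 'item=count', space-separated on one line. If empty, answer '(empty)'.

After 1 (gather 4 iron): iron=4
After 2 (gather 6 ivory): iron=4 ivory=6
After 3 (craft flask): flask=1 iron=2 ivory=4
After 4 (craft flask): flask=2 ivory=2
After 5 (craft kiln): ivory=2 kiln=1

Answer: ivory=2 kiln=1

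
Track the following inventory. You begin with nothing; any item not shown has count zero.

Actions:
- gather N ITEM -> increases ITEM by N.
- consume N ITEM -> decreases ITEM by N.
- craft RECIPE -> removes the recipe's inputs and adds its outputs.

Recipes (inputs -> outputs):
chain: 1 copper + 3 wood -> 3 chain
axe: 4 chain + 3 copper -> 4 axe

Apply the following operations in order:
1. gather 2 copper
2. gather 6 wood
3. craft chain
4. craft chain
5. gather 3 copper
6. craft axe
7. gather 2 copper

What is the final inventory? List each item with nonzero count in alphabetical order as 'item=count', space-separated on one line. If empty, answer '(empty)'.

Answer: axe=4 chain=2 copper=2

Derivation:
After 1 (gather 2 copper): copper=2
After 2 (gather 6 wood): copper=2 wood=6
After 3 (craft chain): chain=3 copper=1 wood=3
After 4 (craft chain): chain=6
After 5 (gather 3 copper): chain=6 copper=3
After 6 (craft axe): axe=4 chain=2
After 7 (gather 2 copper): axe=4 chain=2 copper=2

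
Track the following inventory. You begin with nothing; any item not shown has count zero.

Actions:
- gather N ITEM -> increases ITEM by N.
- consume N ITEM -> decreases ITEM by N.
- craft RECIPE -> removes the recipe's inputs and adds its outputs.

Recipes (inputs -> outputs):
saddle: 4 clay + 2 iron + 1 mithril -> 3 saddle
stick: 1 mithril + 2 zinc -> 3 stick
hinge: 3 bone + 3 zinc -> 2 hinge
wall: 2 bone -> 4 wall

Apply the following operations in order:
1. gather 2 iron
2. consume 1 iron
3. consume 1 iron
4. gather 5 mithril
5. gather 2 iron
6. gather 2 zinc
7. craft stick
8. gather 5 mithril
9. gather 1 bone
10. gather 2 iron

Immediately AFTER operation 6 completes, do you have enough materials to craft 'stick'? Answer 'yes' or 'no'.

After 1 (gather 2 iron): iron=2
After 2 (consume 1 iron): iron=1
After 3 (consume 1 iron): (empty)
After 4 (gather 5 mithril): mithril=5
After 5 (gather 2 iron): iron=2 mithril=5
After 6 (gather 2 zinc): iron=2 mithril=5 zinc=2

Answer: yes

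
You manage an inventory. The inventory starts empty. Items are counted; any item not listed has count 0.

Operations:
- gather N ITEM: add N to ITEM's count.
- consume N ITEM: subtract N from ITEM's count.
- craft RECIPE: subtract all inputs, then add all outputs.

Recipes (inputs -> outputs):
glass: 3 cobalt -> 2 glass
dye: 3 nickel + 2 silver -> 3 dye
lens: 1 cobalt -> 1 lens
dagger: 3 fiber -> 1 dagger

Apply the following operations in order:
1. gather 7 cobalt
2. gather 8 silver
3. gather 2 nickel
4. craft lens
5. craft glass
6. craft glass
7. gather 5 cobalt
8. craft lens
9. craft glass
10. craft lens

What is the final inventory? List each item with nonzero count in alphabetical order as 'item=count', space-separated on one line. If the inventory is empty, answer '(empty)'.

Answer: glass=6 lens=3 nickel=2 silver=8

Derivation:
After 1 (gather 7 cobalt): cobalt=7
After 2 (gather 8 silver): cobalt=7 silver=8
After 3 (gather 2 nickel): cobalt=7 nickel=2 silver=8
After 4 (craft lens): cobalt=6 lens=1 nickel=2 silver=8
After 5 (craft glass): cobalt=3 glass=2 lens=1 nickel=2 silver=8
After 6 (craft glass): glass=4 lens=1 nickel=2 silver=8
After 7 (gather 5 cobalt): cobalt=5 glass=4 lens=1 nickel=2 silver=8
After 8 (craft lens): cobalt=4 glass=4 lens=2 nickel=2 silver=8
After 9 (craft glass): cobalt=1 glass=6 lens=2 nickel=2 silver=8
After 10 (craft lens): glass=6 lens=3 nickel=2 silver=8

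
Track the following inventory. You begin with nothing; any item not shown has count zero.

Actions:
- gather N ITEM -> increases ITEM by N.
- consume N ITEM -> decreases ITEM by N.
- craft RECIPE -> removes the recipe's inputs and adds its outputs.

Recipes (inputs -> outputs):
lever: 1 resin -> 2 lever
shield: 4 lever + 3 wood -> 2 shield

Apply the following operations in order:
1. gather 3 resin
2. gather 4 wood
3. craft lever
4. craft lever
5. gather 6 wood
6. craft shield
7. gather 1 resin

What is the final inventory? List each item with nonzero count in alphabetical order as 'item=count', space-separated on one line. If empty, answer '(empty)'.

After 1 (gather 3 resin): resin=3
After 2 (gather 4 wood): resin=3 wood=4
After 3 (craft lever): lever=2 resin=2 wood=4
After 4 (craft lever): lever=4 resin=1 wood=4
After 5 (gather 6 wood): lever=4 resin=1 wood=10
After 6 (craft shield): resin=1 shield=2 wood=7
After 7 (gather 1 resin): resin=2 shield=2 wood=7

Answer: resin=2 shield=2 wood=7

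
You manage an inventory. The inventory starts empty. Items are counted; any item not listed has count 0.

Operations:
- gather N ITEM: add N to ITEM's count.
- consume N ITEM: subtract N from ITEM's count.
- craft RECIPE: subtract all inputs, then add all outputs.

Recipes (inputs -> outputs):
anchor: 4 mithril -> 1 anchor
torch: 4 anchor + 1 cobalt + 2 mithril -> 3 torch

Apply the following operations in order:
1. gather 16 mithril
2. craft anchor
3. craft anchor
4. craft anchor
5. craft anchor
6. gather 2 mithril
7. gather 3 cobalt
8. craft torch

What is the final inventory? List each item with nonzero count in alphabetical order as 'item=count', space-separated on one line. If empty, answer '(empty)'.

Answer: cobalt=2 torch=3

Derivation:
After 1 (gather 16 mithril): mithril=16
After 2 (craft anchor): anchor=1 mithril=12
After 3 (craft anchor): anchor=2 mithril=8
After 4 (craft anchor): anchor=3 mithril=4
After 5 (craft anchor): anchor=4
After 6 (gather 2 mithril): anchor=4 mithril=2
After 7 (gather 3 cobalt): anchor=4 cobalt=3 mithril=2
After 8 (craft torch): cobalt=2 torch=3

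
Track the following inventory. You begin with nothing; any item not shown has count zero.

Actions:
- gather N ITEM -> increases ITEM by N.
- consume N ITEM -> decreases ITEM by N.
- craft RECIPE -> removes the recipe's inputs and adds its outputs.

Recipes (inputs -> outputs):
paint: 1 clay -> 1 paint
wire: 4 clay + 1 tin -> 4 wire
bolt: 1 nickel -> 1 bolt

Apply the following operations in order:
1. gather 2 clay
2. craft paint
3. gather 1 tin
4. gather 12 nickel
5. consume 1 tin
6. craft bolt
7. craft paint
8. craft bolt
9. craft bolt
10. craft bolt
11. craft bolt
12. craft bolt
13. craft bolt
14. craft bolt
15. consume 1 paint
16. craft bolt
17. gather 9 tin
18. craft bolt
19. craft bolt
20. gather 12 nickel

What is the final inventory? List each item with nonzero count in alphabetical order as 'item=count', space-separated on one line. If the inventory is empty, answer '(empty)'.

Answer: bolt=11 nickel=13 paint=1 tin=9

Derivation:
After 1 (gather 2 clay): clay=2
After 2 (craft paint): clay=1 paint=1
After 3 (gather 1 tin): clay=1 paint=1 tin=1
After 4 (gather 12 nickel): clay=1 nickel=12 paint=1 tin=1
After 5 (consume 1 tin): clay=1 nickel=12 paint=1
After 6 (craft bolt): bolt=1 clay=1 nickel=11 paint=1
After 7 (craft paint): bolt=1 nickel=11 paint=2
After 8 (craft bolt): bolt=2 nickel=10 paint=2
After 9 (craft bolt): bolt=3 nickel=9 paint=2
After 10 (craft bolt): bolt=4 nickel=8 paint=2
After 11 (craft bolt): bolt=5 nickel=7 paint=2
After 12 (craft bolt): bolt=6 nickel=6 paint=2
After 13 (craft bolt): bolt=7 nickel=5 paint=2
After 14 (craft bolt): bolt=8 nickel=4 paint=2
After 15 (consume 1 paint): bolt=8 nickel=4 paint=1
After 16 (craft bolt): bolt=9 nickel=3 paint=1
After 17 (gather 9 tin): bolt=9 nickel=3 paint=1 tin=9
After 18 (craft bolt): bolt=10 nickel=2 paint=1 tin=9
After 19 (craft bolt): bolt=11 nickel=1 paint=1 tin=9
After 20 (gather 12 nickel): bolt=11 nickel=13 paint=1 tin=9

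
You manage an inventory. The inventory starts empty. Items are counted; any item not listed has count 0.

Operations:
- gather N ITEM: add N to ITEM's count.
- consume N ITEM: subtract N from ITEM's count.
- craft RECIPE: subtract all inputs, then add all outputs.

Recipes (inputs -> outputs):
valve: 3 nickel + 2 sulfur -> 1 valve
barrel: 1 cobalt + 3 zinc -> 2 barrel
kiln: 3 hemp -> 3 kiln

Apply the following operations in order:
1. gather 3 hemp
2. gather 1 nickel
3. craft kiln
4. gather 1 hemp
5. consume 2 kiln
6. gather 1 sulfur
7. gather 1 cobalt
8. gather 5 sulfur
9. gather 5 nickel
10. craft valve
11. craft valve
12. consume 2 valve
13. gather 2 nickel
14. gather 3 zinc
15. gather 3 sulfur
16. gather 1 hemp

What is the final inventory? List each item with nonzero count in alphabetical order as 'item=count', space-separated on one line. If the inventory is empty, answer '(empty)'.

Answer: cobalt=1 hemp=2 kiln=1 nickel=2 sulfur=5 zinc=3

Derivation:
After 1 (gather 3 hemp): hemp=3
After 2 (gather 1 nickel): hemp=3 nickel=1
After 3 (craft kiln): kiln=3 nickel=1
After 4 (gather 1 hemp): hemp=1 kiln=3 nickel=1
After 5 (consume 2 kiln): hemp=1 kiln=1 nickel=1
After 6 (gather 1 sulfur): hemp=1 kiln=1 nickel=1 sulfur=1
After 7 (gather 1 cobalt): cobalt=1 hemp=1 kiln=1 nickel=1 sulfur=1
After 8 (gather 5 sulfur): cobalt=1 hemp=1 kiln=1 nickel=1 sulfur=6
After 9 (gather 5 nickel): cobalt=1 hemp=1 kiln=1 nickel=6 sulfur=6
After 10 (craft valve): cobalt=1 hemp=1 kiln=1 nickel=3 sulfur=4 valve=1
After 11 (craft valve): cobalt=1 hemp=1 kiln=1 sulfur=2 valve=2
After 12 (consume 2 valve): cobalt=1 hemp=1 kiln=1 sulfur=2
After 13 (gather 2 nickel): cobalt=1 hemp=1 kiln=1 nickel=2 sulfur=2
After 14 (gather 3 zinc): cobalt=1 hemp=1 kiln=1 nickel=2 sulfur=2 zinc=3
After 15 (gather 3 sulfur): cobalt=1 hemp=1 kiln=1 nickel=2 sulfur=5 zinc=3
After 16 (gather 1 hemp): cobalt=1 hemp=2 kiln=1 nickel=2 sulfur=5 zinc=3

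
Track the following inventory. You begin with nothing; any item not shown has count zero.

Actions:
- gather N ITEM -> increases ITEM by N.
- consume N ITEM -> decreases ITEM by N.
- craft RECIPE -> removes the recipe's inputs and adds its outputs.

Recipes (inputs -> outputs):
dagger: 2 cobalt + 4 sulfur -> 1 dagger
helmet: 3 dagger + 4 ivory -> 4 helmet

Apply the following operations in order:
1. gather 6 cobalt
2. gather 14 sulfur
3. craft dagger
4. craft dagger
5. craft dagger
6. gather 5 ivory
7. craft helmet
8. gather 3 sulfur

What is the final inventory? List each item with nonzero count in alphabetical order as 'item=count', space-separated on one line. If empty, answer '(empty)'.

Answer: helmet=4 ivory=1 sulfur=5

Derivation:
After 1 (gather 6 cobalt): cobalt=6
After 2 (gather 14 sulfur): cobalt=6 sulfur=14
After 3 (craft dagger): cobalt=4 dagger=1 sulfur=10
After 4 (craft dagger): cobalt=2 dagger=2 sulfur=6
After 5 (craft dagger): dagger=3 sulfur=2
After 6 (gather 5 ivory): dagger=3 ivory=5 sulfur=2
After 7 (craft helmet): helmet=4 ivory=1 sulfur=2
After 8 (gather 3 sulfur): helmet=4 ivory=1 sulfur=5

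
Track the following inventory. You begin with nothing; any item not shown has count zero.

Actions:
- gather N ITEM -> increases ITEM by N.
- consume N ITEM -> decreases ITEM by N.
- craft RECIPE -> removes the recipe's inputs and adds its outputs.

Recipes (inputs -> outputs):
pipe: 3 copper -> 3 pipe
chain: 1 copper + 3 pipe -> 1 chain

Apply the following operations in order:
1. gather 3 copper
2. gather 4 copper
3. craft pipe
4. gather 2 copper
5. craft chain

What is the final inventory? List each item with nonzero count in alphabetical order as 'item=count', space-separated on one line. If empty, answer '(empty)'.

After 1 (gather 3 copper): copper=3
After 2 (gather 4 copper): copper=7
After 3 (craft pipe): copper=4 pipe=3
After 4 (gather 2 copper): copper=6 pipe=3
After 5 (craft chain): chain=1 copper=5

Answer: chain=1 copper=5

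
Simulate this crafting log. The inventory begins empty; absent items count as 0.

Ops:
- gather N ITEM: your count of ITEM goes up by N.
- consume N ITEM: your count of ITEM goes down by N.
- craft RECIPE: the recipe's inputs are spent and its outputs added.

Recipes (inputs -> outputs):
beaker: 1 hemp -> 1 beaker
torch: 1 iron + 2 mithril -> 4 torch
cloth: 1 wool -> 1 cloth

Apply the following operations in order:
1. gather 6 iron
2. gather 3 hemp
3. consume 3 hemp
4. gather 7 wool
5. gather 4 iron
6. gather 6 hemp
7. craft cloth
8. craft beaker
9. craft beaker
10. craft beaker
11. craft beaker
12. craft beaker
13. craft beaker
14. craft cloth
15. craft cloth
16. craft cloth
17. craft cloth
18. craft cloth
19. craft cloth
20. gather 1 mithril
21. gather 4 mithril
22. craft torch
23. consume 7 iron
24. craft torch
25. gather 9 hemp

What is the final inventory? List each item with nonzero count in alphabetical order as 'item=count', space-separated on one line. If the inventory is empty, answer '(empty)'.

After 1 (gather 6 iron): iron=6
After 2 (gather 3 hemp): hemp=3 iron=6
After 3 (consume 3 hemp): iron=6
After 4 (gather 7 wool): iron=6 wool=7
After 5 (gather 4 iron): iron=10 wool=7
After 6 (gather 6 hemp): hemp=6 iron=10 wool=7
After 7 (craft cloth): cloth=1 hemp=6 iron=10 wool=6
After 8 (craft beaker): beaker=1 cloth=1 hemp=5 iron=10 wool=6
After 9 (craft beaker): beaker=2 cloth=1 hemp=4 iron=10 wool=6
After 10 (craft beaker): beaker=3 cloth=1 hemp=3 iron=10 wool=6
After 11 (craft beaker): beaker=4 cloth=1 hemp=2 iron=10 wool=6
After 12 (craft beaker): beaker=5 cloth=1 hemp=1 iron=10 wool=6
After 13 (craft beaker): beaker=6 cloth=1 iron=10 wool=6
After 14 (craft cloth): beaker=6 cloth=2 iron=10 wool=5
After 15 (craft cloth): beaker=6 cloth=3 iron=10 wool=4
After 16 (craft cloth): beaker=6 cloth=4 iron=10 wool=3
After 17 (craft cloth): beaker=6 cloth=5 iron=10 wool=2
After 18 (craft cloth): beaker=6 cloth=6 iron=10 wool=1
After 19 (craft cloth): beaker=6 cloth=7 iron=10
After 20 (gather 1 mithril): beaker=6 cloth=7 iron=10 mithril=1
After 21 (gather 4 mithril): beaker=6 cloth=7 iron=10 mithril=5
After 22 (craft torch): beaker=6 cloth=7 iron=9 mithril=3 torch=4
After 23 (consume 7 iron): beaker=6 cloth=7 iron=2 mithril=3 torch=4
After 24 (craft torch): beaker=6 cloth=7 iron=1 mithril=1 torch=8
After 25 (gather 9 hemp): beaker=6 cloth=7 hemp=9 iron=1 mithril=1 torch=8

Answer: beaker=6 cloth=7 hemp=9 iron=1 mithril=1 torch=8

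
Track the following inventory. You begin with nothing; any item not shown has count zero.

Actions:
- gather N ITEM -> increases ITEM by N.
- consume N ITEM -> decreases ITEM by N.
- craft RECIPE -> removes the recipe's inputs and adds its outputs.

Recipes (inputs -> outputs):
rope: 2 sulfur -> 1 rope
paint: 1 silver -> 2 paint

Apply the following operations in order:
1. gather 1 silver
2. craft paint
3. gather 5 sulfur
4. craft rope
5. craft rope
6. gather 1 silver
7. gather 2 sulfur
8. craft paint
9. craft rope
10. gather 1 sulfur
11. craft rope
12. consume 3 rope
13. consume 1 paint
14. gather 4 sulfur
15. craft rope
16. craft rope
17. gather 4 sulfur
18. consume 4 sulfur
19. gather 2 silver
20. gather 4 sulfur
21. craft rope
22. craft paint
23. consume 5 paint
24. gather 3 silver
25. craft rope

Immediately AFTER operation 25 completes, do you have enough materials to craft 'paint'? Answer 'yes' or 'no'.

Answer: yes

Derivation:
After 1 (gather 1 silver): silver=1
After 2 (craft paint): paint=2
After 3 (gather 5 sulfur): paint=2 sulfur=5
After 4 (craft rope): paint=2 rope=1 sulfur=3
After 5 (craft rope): paint=2 rope=2 sulfur=1
After 6 (gather 1 silver): paint=2 rope=2 silver=1 sulfur=1
After 7 (gather 2 sulfur): paint=2 rope=2 silver=1 sulfur=3
After 8 (craft paint): paint=4 rope=2 sulfur=3
After 9 (craft rope): paint=4 rope=3 sulfur=1
After 10 (gather 1 sulfur): paint=4 rope=3 sulfur=2
After 11 (craft rope): paint=4 rope=4
After 12 (consume 3 rope): paint=4 rope=1
After 13 (consume 1 paint): paint=3 rope=1
After 14 (gather 4 sulfur): paint=3 rope=1 sulfur=4
After 15 (craft rope): paint=3 rope=2 sulfur=2
After 16 (craft rope): paint=3 rope=3
After 17 (gather 4 sulfur): paint=3 rope=3 sulfur=4
After 18 (consume 4 sulfur): paint=3 rope=3
After 19 (gather 2 silver): paint=3 rope=3 silver=2
After 20 (gather 4 sulfur): paint=3 rope=3 silver=2 sulfur=4
After 21 (craft rope): paint=3 rope=4 silver=2 sulfur=2
After 22 (craft paint): paint=5 rope=4 silver=1 sulfur=2
After 23 (consume 5 paint): rope=4 silver=1 sulfur=2
After 24 (gather 3 silver): rope=4 silver=4 sulfur=2
After 25 (craft rope): rope=5 silver=4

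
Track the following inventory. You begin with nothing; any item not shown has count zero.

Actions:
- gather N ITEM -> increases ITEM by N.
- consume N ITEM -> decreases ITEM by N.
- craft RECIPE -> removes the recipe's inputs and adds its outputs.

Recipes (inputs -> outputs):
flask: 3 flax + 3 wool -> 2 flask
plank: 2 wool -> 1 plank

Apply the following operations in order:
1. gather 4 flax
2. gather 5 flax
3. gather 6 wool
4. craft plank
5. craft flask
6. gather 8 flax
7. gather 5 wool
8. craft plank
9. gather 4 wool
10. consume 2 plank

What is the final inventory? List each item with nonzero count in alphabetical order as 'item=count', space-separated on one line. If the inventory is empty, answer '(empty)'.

Answer: flask=2 flax=14 wool=8

Derivation:
After 1 (gather 4 flax): flax=4
After 2 (gather 5 flax): flax=9
After 3 (gather 6 wool): flax=9 wool=6
After 4 (craft plank): flax=9 plank=1 wool=4
After 5 (craft flask): flask=2 flax=6 plank=1 wool=1
After 6 (gather 8 flax): flask=2 flax=14 plank=1 wool=1
After 7 (gather 5 wool): flask=2 flax=14 plank=1 wool=6
After 8 (craft plank): flask=2 flax=14 plank=2 wool=4
After 9 (gather 4 wool): flask=2 flax=14 plank=2 wool=8
After 10 (consume 2 plank): flask=2 flax=14 wool=8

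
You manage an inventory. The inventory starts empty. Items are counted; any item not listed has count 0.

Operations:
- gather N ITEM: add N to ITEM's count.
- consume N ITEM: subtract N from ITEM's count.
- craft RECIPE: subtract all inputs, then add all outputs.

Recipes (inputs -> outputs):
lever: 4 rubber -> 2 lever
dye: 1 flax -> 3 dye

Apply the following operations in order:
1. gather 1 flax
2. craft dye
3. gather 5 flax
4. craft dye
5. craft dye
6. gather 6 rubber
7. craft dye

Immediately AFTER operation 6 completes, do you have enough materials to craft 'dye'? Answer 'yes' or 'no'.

After 1 (gather 1 flax): flax=1
After 2 (craft dye): dye=3
After 3 (gather 5 flax): dye=3 flax=5
After 4 (craft dye): dye=6 flax=4
After 5 (craft dye): dye=9 flax=3
After 6 (gather 6 rubber): dye=9 flax=3 rubber=6

Answer: yes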